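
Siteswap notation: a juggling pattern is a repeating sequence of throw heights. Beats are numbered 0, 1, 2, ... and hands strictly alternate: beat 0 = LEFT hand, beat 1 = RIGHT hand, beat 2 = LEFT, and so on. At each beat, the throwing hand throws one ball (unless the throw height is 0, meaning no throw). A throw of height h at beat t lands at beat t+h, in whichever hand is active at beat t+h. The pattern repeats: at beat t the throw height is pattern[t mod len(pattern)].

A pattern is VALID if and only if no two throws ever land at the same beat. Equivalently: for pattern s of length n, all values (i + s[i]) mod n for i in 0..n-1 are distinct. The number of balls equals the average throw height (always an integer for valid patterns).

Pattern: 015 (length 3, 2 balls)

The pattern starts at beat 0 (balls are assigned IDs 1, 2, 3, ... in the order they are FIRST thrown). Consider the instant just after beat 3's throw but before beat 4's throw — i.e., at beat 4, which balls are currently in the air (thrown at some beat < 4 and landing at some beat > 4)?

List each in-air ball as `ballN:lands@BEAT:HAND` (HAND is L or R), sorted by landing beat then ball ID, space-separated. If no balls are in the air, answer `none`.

Answer: ball1:lands@7:R

Derivation:
Beat 1 (R): throw ball1 h=1 -> lands@2:L; in-air after throw: [b1@2:L]
Beat 2 (L): throw ball1 h=5 -> lands@7:R; in-air after throw: [b1@7:R]
Beat 4 (L): throw ball2 h=1 -> lands@5:R; in-air after throw: [b2@5:R b1@7:R]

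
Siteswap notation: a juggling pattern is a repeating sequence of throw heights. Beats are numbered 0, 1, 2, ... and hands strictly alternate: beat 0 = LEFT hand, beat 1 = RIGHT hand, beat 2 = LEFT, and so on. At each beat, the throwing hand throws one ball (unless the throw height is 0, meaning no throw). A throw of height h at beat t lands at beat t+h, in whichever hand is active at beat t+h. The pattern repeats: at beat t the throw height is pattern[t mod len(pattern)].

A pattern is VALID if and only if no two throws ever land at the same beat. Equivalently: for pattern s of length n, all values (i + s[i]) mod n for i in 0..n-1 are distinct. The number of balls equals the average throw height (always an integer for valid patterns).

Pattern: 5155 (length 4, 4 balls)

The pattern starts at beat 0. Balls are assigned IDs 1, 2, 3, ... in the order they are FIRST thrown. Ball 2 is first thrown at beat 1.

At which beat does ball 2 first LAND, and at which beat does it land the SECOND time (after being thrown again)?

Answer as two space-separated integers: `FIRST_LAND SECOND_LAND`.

Answer: 2 7

Derivation:
Beat 0 (L): throw ball1 h=5 -> lands@5:R; in-air after throw: [b1@5:R]
Beat 1 (R): throw ball2 h=1 -> lands@2:L; in-air after throw: [b2@2:L b1@5:R]
Beat 2 (L): throw ball2 h=5 -> lands@7:R; in-air after throw: [b1@5:R b2@7:R]
Beat 3 (R): throw ball3 h=5 -> lands@8:L; in-air after throw: [b1@5:R b2@7:R b3@8:L]
Beat 4 (L): throw ball4 h=5 -> lands@9:R; in-air after throw: [b1@5:R b2@7:R b3@8:L b4@9:R]
Beat 5 (R): throw ball1 h=1 -> lands@6:L; in-air after throw: [b1@6:L b2@7:R b3@8:L b4@9:R]
Beat 6 (L): throw ball1 h=5 -> lands@11:R; in-air after throw: [b2@7:R b3@8:L b4@9:R b1@11:R]
Beat 7 (R): throw ball2 h=5 -> lands@12:L; in-air after throw: [b3@8:L b4@9:R b1@11:R b2@12:L]
Ball 2: thrown@1 h=1 -> first land @2; rethrown@2 h=5 -> second land @7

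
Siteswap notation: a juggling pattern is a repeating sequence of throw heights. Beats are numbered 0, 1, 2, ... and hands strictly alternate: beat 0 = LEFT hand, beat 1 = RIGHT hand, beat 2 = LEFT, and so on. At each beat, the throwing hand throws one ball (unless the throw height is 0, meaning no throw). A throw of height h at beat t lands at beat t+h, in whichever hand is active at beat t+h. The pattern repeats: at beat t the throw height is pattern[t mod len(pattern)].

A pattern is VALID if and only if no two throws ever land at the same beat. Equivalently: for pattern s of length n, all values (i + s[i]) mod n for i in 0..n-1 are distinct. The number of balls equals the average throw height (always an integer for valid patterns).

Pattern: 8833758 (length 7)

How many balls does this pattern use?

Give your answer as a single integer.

Pattern = [8, 8, 3, 3, 7, 5, 8], length n = 7
  position 0: throw height = 8, running sum = 8
  position 1: throw height = 8, running sum = 16
  position 2: throw height = 3, running sum = 19
  position 3: throw height = 3, running sum = 22
  position 4: throw height = 7, running sum = 29
  position 5: throw height = 5, running sum = 34
  position 6: throw height = 8, running sum = 42
Total sum = 42; balls = sum / n = 42 / 7 = 6

Answer: 6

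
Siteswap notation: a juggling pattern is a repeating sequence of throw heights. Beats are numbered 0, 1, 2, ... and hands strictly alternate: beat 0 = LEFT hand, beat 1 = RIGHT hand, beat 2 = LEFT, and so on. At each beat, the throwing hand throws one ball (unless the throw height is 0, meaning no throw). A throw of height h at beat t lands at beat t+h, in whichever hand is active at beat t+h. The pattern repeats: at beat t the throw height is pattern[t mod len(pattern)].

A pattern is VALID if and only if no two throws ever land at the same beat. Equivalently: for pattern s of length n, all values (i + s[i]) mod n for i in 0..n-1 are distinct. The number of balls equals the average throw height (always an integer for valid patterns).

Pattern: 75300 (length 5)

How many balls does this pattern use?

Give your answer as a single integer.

Pattern = [7, 5, 3, 0, 0], length n = 5
  position 0: throw height = 7, running sum = 7
  position 1: throw height = 5, running sum = 12
  position 2: throw height = 3, running sum = 15
  position 3: throw height = 0, running sum = 15
  position 4: throw height = 0, running sum = 15
Total sum = 15; balls = sum / n = 15 / 5 = 3

Answer: 3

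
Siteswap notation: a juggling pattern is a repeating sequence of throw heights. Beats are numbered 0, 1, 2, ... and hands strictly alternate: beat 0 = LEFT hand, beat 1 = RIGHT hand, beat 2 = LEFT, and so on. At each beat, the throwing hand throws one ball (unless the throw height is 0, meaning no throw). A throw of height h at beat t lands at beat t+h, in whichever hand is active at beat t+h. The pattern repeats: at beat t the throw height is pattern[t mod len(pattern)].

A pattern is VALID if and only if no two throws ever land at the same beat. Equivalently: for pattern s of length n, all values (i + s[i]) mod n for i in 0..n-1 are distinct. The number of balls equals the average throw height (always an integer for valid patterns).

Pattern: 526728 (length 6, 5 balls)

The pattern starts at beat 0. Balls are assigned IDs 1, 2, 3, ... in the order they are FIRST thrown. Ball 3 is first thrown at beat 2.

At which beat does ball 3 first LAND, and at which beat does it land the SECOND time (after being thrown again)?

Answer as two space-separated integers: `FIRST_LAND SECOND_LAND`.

Beat 0 (L): throw ball1 h=5 -> lands@5:R; in-air after throw: [b1@5:R]
Beat 1 (R): throw ball2 h=2 -> lands@3:R; in-air after throw: [b2@3:R b1@5:R]
Beat 2 (L): throw ball3 h=6 -> lands@8:L; in-air after throw: [b2@3:R b1@5:R b3@8:L]
Beat 3 (R): throw ball2 h=7 -> lands@10:L; in-air after throw: [b1@5:R b3@8:L b2@10:L]
Beat 4 (L): throw ball4 h=2 -> lands@6:L; in-air after throw: [b1@5:R b4@6:L b3@8:L b2@10:L]
Beat 5 (R): throw ball1 h=8 -> lands@13:R; in-air after throw: [b4@6:L b3@8:L b2@10:L b1@13:R]
Beat 6 (L): throw ball4 h=5 -> lands@11:R; in-air after throw: [b3@8:L b2@10:L b4@11:R b1@13:R]
Beat 7 (R): throw ball5 h=2 -> lands@9:R; in-air after throw: [b3@8:L b5@9:R b2@10:L b4@11:R b1@13:R]
Beat 8 (L): throw ball3 h=6 -> lands@14:L; in-air after throw: [b5@9:R b2@10:L b4@11:R b1@13:R b3@14:L]
Beat 9 (R): throw ball5 h=7 -> lands@16:L; in-air after throw: [b2@10:L b4@11:R b1@13:R b3@14:L b5@16:L]
Beat 10 (L): throw ball2 h=2 -> lands@12:L; in-air after throw: [b4@11:R b2@12:L b1@13:R b3@14:L b5@16:L]
Beat 11 (R): throw ball4 h=8 -> lands@19:R; in-air after throw: [b2@12:L b1@13:R b3@14:L b5@16:L b4@19:R]
Beat 12 (L): throw ball2 h=5 -> lands@17:R; in-air after throw: [b1@13:R b3@14:L b5@16:L b2@17:R b4@19:R]
Beat 13 (R): throw ball1 h=2 -> lands@15:R; in-air after throw: [b3@14:L b1@15:R b5@16:L b2@17:R b4@19:R]
Beat 14 (L): throw ball3 h=6 -> lands@20:L; in-air after throw: [b1@15:R b5@16:L b2@17:R b4@19:R b3@20:L]
Ball 3: thrown@2 h=6 -> first land @8; rethrown@8 h=6 -> second land @14

Answer: 8 14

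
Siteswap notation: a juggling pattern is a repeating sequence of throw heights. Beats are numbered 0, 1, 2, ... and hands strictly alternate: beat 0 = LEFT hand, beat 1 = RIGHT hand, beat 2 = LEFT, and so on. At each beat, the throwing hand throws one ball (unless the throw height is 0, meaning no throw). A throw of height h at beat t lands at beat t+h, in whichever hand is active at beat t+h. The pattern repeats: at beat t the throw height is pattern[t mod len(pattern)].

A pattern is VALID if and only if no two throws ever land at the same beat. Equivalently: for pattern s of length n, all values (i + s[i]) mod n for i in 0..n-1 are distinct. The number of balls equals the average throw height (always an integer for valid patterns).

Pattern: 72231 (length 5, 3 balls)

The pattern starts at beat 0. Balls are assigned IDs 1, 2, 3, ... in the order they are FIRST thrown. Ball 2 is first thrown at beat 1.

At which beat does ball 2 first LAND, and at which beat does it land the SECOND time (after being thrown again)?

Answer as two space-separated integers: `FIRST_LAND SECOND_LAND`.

Beat 0 (L): throw ball1 h=7 -> lands@7:R; in-air after throw: [b1@7:R]
Beat 1 (R): throw ball2 h=2 -> lands@3:R; in-air after throw: [b2@3:R b1@7:R]
Beat 2 (L): throw ball3 h=2 -> lands@4:L; in-air after throw: [b2@3:R b3@4:L b1@7:R]
Beat 3 (R): throw ball2 h=3 -> lands@6:L; in-air after throw: [b3@4:L b2@6:L b1@7:R]
Beat 4 (L): throw ball3 h=1 -> lands@5:R; in-air after throw: [b3@5:R b2@6:L b1@7:R]
Beat 5 (R): throw ball3 h=7 -> lands@12:L; in-air after throw: [b2@6:L b1@7:R b3@12:L]
Beat 6 (L): throw ball2 h=2 -> lands@8:L; in-air after throw: [b1@7:R b2@8:L b3@12:L]
Ball 2: thrown@1 h=2 -> first land @3; rethrown@3 h=3 -> second land @6

Answer: 3 6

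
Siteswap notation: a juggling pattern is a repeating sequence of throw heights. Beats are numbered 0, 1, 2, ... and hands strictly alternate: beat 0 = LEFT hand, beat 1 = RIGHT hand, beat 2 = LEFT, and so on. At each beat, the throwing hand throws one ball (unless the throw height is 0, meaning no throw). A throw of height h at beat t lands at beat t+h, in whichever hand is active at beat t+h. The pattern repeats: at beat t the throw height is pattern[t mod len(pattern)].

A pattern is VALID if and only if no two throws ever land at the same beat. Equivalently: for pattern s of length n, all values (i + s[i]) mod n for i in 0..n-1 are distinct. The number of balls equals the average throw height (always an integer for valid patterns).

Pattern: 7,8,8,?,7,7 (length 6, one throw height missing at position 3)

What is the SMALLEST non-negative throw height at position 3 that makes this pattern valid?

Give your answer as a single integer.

Answer: 5

Derivation:
i=0: (0 + 7) mod 6 = 1
i=1: (1 + 8) mod 6 = 3
i=2: (2 + 8) mod 6 = 4
i=3: s[i]=? (unknown)
i=4: (4 + 7) mod 6 = 5
i=5: (5 + 7) mod 6 = 0
Known residues: [0, 1, 3, 4, 5]; need a permutation of 0..5, so missing residue r = 2
Need (3 + s) mod 6 = 2; smallest s = (2 - 3) mod 6 = 5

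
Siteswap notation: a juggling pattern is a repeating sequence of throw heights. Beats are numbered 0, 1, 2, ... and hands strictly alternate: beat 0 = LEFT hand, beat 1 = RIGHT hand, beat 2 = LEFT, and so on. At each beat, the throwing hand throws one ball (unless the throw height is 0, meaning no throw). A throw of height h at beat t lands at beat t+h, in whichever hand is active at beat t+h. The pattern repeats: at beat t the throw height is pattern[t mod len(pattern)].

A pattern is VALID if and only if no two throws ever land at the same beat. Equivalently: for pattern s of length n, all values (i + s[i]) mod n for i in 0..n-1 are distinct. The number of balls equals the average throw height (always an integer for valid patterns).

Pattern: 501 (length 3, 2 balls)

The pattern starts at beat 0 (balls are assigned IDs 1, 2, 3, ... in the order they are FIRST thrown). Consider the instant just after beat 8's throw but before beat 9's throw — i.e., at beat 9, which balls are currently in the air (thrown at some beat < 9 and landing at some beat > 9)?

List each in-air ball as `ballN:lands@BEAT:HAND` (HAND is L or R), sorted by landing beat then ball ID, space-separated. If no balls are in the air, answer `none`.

Answer: ball1:lands@11:R

Derivation:
Beat 0 (L): throw ball1 h=5 -> lands@5:R; in-air after throw: [b1@5:R]
Beat 2 (L): throw ball2 h=1 -> lands@3:R; in-air after throw: [b2@3:R b1@5:R]
Beat 3 (R): throw ball2 h=5 -> lands@8:L; in-air after throw: [b1@5:R b2@8:L]
Beat 5 (R): throw ball1 h=1 -> lands@6:L; in-air after throw: [b1@6:L b2@8:L]
Beat 6 (L): throw ball1 h=5 -> lands@11:R; in-air after throw: [b2@8:L b1@11:R]
Beat 8 (L): throw ball2 h=1 -> lands@9:R; in-air after throw: [b2@9:R b1@11:R]
Beat 9 (R): throw ball2 h=5 -> lands@14:L; in-air after throw: [b1@11:R b2@14:L]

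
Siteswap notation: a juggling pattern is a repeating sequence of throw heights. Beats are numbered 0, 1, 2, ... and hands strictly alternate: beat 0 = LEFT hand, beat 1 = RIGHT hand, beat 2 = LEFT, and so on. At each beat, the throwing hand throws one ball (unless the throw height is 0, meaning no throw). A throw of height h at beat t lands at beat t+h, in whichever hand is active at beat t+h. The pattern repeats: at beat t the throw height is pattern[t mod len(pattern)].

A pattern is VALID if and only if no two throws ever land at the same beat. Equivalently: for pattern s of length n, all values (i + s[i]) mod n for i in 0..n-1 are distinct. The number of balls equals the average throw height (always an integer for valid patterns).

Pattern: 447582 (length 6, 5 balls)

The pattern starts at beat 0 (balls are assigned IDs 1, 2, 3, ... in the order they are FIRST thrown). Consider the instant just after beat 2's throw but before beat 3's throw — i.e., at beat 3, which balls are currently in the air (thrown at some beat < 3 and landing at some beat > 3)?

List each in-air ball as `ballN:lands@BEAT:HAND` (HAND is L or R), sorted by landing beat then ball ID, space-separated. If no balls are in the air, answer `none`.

Beat 0 (L): throw ball1 h=4 -> lands@4:L; in-air after throw: [b1@4:L]
Beat 1 (R): throw ball2 h=4 -> lands@5:R; in-air after throw: [b1@4:L b2@5:R]
Beat 2 (L): throw ball3 h=7 -> lands@9:R; in-air after throw: [b1@4:L b2@5:R b3@9:R]
Beat 3 (R): throw ball4 h=5 -> lands@8:L; in-air after throw: [b1@4:L b2@5:R b4@8:L b3@9:R]

Answer: ball1:lands@4:L ball2:lands@5:R ball3:lands@9:R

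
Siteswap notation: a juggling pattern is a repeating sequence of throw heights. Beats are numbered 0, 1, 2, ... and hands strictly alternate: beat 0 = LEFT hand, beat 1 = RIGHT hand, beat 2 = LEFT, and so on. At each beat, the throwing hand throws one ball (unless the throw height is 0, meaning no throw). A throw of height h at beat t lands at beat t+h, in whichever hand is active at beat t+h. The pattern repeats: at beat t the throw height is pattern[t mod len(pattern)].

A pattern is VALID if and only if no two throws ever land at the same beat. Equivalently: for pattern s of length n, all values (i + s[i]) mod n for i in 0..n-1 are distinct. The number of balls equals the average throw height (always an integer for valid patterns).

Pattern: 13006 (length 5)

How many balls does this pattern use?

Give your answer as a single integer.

Answer: 2

Derivation:
Pattern = [1, 3, 0, 0, 6], length n = 5
  position 0: throw height = 1, running sum = 1
  position 1: throw height = 3, running sum = 4
  position 2: throw height = 0, running sum = 4
  position 3: throw height = 0, running sum = 4
  position 4: throw height = 6, running sum = 10
Total sum = 10; balls = sum / n = 10 / 5 = 2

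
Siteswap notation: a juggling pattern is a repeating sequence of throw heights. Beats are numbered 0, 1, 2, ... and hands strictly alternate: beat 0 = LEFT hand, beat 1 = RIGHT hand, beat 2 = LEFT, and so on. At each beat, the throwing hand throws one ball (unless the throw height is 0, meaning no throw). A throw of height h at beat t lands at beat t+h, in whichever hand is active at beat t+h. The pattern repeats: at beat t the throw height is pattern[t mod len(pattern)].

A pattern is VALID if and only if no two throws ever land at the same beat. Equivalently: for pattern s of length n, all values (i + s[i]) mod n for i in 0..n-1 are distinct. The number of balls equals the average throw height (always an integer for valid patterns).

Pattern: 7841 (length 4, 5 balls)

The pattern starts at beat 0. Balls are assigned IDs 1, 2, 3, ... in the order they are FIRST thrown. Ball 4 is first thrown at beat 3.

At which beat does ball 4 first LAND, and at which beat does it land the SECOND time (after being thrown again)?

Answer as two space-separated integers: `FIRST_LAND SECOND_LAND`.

Answer: 4 11

Derivation:
Beat 0 (L): throw ball1 h=7 -> lands@7:R; in-air after throw: [b1@7:R]
Beat 1 (R): throw ball2 h=8 -> lands@9:R; in-air after throw: [b1@7:R b2@9:R]
Beat 2 (L): throw ball3 h=4 -> lands@6:L; in-air after throw: [b3@6:L b1@7:R b2@9:R]
Beat 3 (R): throw ball4 h=1 -> lands@4:L; in-air after throw: [b4@4:L b3@6:L b1@7:R b2@9:R]
Beat 4 (L): throw ball4 h=7 -> lands@11:R; in-air after throw: [b3@6:L b1@7:R b2@9:R b4@11:R]
Beat 5 (R): throw ball5 h=8 -> lands@13:R; in-air after throw: [b3@6:L b1@7:R b2@9:R b4@11:R b5@13:R]
Beat 6 (L): throw ball3 h=4 -> lands@10:L; in-air after throw: [b1@7:R b2@9:R b3@10:L b4@11:R b5@13:R]
Beat 7 (R): throw ball1 h=1 -> lands@8:L; in-air after throw: [b1@8:L b2@9:R b3@10:L b4@11:R b5@13:R]
Beat 8 (L): throw ball1 h=7 -> lands@15:R; in-air after throw: [b2@9:R b3@10:L b4@11:R b5@13:R b1@15:R]
Beat 9 (R): throw ball2 h=8 -> lands@17:R; in-air after throw: [b3@10:L b4@11:R b5@13:R b1@15:R b2@17:R]
Beat 10 (L): throw ball3 h=4 -> lands@14:L; in-air after throw: [b4@11:R b5@13:R b3@14:L b1@15:R b2@17:R]
Beat 11 (R): throw ball4 h=1 -> lands@12:L; in-air after throw: [b4@12:L b5@13:R b3@14:L b1@15:R b2@17:R]
Ball 4: thrown@3 h=1 -> first land @4; rethrown@4 h=7 -> second land @11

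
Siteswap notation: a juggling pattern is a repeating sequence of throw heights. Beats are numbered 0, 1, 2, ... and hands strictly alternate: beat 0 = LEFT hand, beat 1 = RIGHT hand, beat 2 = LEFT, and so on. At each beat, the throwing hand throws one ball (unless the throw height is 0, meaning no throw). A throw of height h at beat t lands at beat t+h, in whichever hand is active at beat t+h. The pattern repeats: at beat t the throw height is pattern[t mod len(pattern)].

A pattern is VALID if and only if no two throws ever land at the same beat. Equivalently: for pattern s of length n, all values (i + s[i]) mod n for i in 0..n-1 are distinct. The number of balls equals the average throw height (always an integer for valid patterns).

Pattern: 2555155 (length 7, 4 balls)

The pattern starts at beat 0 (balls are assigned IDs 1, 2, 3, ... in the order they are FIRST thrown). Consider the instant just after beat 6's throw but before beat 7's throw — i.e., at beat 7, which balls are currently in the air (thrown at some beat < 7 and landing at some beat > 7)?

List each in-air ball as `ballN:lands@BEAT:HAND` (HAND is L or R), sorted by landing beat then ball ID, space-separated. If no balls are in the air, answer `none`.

Beat 0 (L): throw ball1 h=2 -> lands@2:L; in-air after throw: [b1@2:L]
Beat 1 (R): throw ball2 h=5 -> lands@6:L; in-air after throw: [b1@2:L b2@6:L]
Beat 2 (L): throw ball1 h=5 -> lands@7:R; in-air after throw: [b2@6:L b1@7:R]
Beat 3 (R): throw ball3 h=5 -> lands@8:L; in-air after throw: [b2@6:L b1@7:R b3@8:L]
Beat 4 (L): throw ball4 h=1 -> lands@5:R; in-air after throw: [b4@5:R b2@6:L b1@7:R b3@8:L]
Beat 5 (R): throw ball4 h=5 -> lands@10:L; in-air after throw: [b2@6:L b1@7:R b3@8:L b4@10:L]
Beat 6 (L): throw ball2 h=5 -> lands@11:R; in-air after throw: [b1@7:R b3@8:L b4@10:L b2@11:R]
Beat 7 (R): throw ball1 h=2 -> lands@9:R; in-air after throw: [b3@8:L b1@9:R b4@10:L b2@11:R]

Answer: ball3:lands@8:L ball4:lands@10:L ball2:lands@11:R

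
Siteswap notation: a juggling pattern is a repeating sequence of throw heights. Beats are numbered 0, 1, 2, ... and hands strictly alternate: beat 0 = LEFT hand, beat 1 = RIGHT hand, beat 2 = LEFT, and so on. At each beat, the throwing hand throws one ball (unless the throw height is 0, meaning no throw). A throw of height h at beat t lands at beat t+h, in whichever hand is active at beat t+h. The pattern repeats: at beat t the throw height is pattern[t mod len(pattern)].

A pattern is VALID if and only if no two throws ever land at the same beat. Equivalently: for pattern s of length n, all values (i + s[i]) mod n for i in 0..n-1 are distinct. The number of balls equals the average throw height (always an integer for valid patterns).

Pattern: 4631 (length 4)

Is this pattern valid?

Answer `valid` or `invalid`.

i=0: (i + s[i]) mod n = (0 + 4) mod 4 = 0
i=1: (i + s[i]) mod n = (1 + 6) mod 4 = 3
i=2: (i + s[i]) mod n = (2 + 3) mod 4 = 1
i=3: (i + s[i]) mod n = (3 + 1) mod 4 = 0
Residues: [0, 3, 1, 0], distinct: False

Answer: invalid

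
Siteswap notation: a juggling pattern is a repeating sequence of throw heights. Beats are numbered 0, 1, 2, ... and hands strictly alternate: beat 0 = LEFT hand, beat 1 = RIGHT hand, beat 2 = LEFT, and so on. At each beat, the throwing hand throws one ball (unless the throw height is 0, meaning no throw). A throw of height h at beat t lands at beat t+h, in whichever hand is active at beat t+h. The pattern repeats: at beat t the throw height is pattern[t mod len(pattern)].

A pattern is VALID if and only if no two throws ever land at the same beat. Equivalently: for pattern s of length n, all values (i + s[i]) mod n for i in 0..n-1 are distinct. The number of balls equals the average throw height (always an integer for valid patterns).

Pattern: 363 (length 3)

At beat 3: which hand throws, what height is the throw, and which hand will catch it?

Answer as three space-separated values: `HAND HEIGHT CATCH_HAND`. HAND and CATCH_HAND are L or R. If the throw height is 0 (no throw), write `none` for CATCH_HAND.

Beat 3: 3 mod 2 = 1, so hand = R
Throw height = pattern[3 mod 3] = pattern[0] = 3
Lands at beat 3+3=6, 6 mod 2 = 0, so catch hand = L

Answer: R 3 L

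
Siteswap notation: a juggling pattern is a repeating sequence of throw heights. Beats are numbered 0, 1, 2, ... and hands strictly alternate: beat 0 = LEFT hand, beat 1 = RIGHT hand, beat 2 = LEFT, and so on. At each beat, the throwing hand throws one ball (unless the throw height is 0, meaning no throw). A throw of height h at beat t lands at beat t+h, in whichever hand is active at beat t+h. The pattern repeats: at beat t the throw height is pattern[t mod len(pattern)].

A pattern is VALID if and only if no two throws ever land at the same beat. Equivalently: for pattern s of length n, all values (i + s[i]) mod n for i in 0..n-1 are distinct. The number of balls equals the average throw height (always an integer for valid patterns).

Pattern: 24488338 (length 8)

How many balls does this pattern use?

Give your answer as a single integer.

Answer: 5

Derivation:
Pattern = [2, 4, 4, 8, 8, 3, 3, 8], length n = 8
  position 0: throw height = 2, running sum = 2
  position 1: throw height = 4, running sum = 6
  position 2: throw height = 4, running sum = 10
  position 3: throw height = 8, running sum = 18
  position 4: throw height = 8, running sum = 26
  position 5: throw height = 3, running sum = 29
  position 6: throw height = 3, running sum = 32
  position 7: throw height = 8, running sum = 40
Total sum = 40; balls = sum / n = 40 / 8 = 5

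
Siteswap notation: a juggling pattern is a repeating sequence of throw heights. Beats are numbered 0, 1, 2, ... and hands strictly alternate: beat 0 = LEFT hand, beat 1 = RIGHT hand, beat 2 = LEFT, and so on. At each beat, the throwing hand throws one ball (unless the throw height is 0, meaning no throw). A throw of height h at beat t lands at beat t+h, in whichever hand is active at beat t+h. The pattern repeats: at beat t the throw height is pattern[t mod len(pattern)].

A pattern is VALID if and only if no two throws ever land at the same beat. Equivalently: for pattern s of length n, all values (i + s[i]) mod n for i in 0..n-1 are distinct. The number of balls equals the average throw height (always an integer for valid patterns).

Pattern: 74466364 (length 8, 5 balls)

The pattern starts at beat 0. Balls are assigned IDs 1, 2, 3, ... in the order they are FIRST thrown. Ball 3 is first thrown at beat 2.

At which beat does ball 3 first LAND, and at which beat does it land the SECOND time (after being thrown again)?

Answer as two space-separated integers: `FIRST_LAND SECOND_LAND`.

Beat 0 (L): throw ball1 h=7 -> lands@7:R; in-air after throw: [b1@7:R]
Beat 1 (R): throw ball2 h=4 -> lands@5:R; in-air after throw: [b2@5:R b1@7:R]
Beat 2 (L): throw ball3 h=4 -> lands@6:L; in-air after throw: [b2@5:R b3@6:L b1@7:R]
Beat 3 (R): throw ball4 h=6 -> lands@9:R; in-air after throw: [b2@5:R b3@6:L b1@7:R b4@9:R]
Beat 4 (L): throw ball5 h=6 -> lands@10:L; in-air after throw: [b2@5:R b3@6:L b1@7:R b4@9:R b5@10:L]
Beat 5 (R): throw ball2 h=3 -> lands@8:L; in-air after throw: [b3@6:L b1@7:R b2@8:L b4@9:R b5@10:L]
Beat 6 (L): throw ball3 h=6 -> lands@12:L; in-air after throw: [b1@7:R b2@8:L b4@9:R b5@10:L b3@12:L]
Beat 7 (R): throw ball1 h=4 -> lands@11:R; in-air after throw: [b2@8:L b4@9:R b5@10:L b1@11:R b3@12:L]
Beat 8 (L): throw ball2 h=7 -> lands@15:R; in-air after throw: [b4@9:R b5@10:L b1@11:R b3@12:L b2@15:R]
Beat 9 (R): throw ball4 h=4 -> lands@13:R; in-air after throw: [b5@10:L b1@11:R b3@12:L b4@13:R b2@15:R]
Beat 10 (L): throw ball5 h=4 -> lands@14:L; in-air after throw: [b1@11:R b3@12:L b4@13:R b5@14:L b2@15:R]
Beat 11 (R): throw ball1 h=6 -> lands@17:R; in-air after throw: [b3@12:L b4@13:R b5@14:L b2@15:R b1@17:R]
Beat 12 (L): throw ball3 h=6 -> lands@18:L; in-air after throw: [b4@13:R b5@14:L b2@15:R b1@17:R b3@18:L]
Ball 3: thrown@2 h=4 -> first land @6; rethrown@6 h=6 -> second land @12

Answer: 6 12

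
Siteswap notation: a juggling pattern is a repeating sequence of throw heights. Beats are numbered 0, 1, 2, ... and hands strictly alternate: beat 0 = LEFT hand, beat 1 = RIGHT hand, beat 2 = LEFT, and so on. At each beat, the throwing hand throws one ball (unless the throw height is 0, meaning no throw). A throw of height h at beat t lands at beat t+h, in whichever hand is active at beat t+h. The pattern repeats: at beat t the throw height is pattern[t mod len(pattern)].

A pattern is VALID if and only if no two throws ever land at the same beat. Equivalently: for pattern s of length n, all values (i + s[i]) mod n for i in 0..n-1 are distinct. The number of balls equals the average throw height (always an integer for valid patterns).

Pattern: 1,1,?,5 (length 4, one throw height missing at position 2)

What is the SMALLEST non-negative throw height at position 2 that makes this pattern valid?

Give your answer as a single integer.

i=0: (0 + 1) mod 4 = 1
i=1: (1 + 1) mod 4 = 2
i=2: s[i]=? (unknown)
i=3: (3 + 5) mod 4 = 0
Known residues: [0, 1, 2]; need a permutation of 0..3, so missing residue r = 3
Need (2 + s) mod 4 = 3; smallest s = (3 - 2) mod 4 = 1

Answer: 1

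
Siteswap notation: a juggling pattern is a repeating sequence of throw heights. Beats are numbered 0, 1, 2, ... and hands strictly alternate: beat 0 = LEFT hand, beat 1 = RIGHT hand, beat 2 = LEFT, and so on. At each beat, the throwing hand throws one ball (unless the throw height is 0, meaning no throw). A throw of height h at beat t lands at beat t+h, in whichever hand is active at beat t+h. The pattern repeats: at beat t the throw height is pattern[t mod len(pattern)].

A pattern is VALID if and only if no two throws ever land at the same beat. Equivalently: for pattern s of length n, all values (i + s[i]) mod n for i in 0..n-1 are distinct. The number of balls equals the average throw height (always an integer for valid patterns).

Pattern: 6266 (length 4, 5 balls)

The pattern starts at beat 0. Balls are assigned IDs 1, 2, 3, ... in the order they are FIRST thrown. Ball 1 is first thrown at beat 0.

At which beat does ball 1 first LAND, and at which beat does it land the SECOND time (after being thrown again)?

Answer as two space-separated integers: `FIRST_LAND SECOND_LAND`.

Beat 0 (L): throw ball1 h=6 -> lands@6:L; in-air after throw: [b1@6:L]
Beat 1 (R): throw ball2 h=2 -> lands@3:R; in-air after throw: [b2@3:R b1@6:L]
Beat 2 (L): throw ball3 h=6 -> lands@8:L; in-air after throw: [b2@3:R b1@6:L b3@8:L]
Beat 3 (R): throw ball2 h=6 -> lands@9:R; in-air after throw: [b1@6:L b3@8:L b2@9:R]
Beat 4 (L): throw ball4 h=6 -> lands@10:L; in-air after throw: [b1@6:L b3@8:L b2@9:R b4@10:L]
Beat 5 (R): throw ball5 h=2 -> lands@7:R; in-air after throw: [b1@6:L b5@7:R b3@8:L b2@9:R b4@10:L]
Beat 6 (L): throw ball1 h=6 -> lands@12:L; in-air after throw: [b5@7:R b3@8:L b2@9:R b4@10:L b1@12:L]
Beat 7 (R): throw ball5 h=6 -> lands@13:R; in-air after throw: [b3@8:L b2@9:R b4@10:L b1@12:L b5@13:R]
Beat 8 (L): throw ball3 h=6 -> lands@14:L; in-air after throw: [b2@9:R b4@10:L b1@12:L b5@13:R b3@14:L]
Beat 9 (R): throw ball2 h=2 -> lands@11:R; in-air after throw: [b4@10:L b2@11:R b1@12:L b5@13:R b3@14:L]
Beat 10 (L): throw ball4 h=6 -> lands@16:L; in-air after throw: [b2@11:R b1@12:L b5@13:R b3@14:L b4@16:L]
Beat 11 (R): throw ball2 h=6 -> lands@17:R; in-air after throw: [b1@12:L b5@13:R b3@14:L b4@16:L b2@17:R]
Beat 12 (L): throw ball1 h=6 -> lands@18:L; in-air after throw: [b5@13:R b3@14:L b4@16:L b2@17:R b1@18:L]
Ball 1: thrown@0 h=6 -> first land @6; rethrown@6 h=6 -> second land @12

Answer: 6 12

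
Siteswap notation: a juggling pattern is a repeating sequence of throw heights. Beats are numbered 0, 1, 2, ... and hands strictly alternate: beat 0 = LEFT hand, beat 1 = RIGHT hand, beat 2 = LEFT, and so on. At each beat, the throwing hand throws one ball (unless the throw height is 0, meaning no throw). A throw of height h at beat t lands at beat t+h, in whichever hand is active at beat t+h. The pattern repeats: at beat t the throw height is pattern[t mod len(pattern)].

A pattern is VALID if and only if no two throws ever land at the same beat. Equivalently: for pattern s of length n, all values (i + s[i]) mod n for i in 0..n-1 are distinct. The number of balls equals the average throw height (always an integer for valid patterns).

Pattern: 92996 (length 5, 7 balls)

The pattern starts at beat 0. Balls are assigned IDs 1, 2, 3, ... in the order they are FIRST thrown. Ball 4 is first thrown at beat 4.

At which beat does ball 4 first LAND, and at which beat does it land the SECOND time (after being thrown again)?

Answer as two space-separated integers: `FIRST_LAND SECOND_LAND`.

Answer: 10 19

Derivation:
Beat 0 (L): throw ball1 h=9 -> lands@9:R; in-air after throw: [b1@9:R]
Beat 1 (R): throw ball2 h=2 -> lands@3:R; in-air after throw: [b2@3:R b1@9:R]
Beat 2 (L): throw ball3 h=9 -> lands@11:R; in-air after throw: [b2@3:R b1@9:R b3@11:R]
Beat 3 (R): throw ball2 h=9 -> lands@12:L; in-air after throw: [b1@9:R b3@11:R b2@12:L]
Beat 4 (L): throw ball4 h=6 -> lands@10:L; in-air after throw: [b1@9:R b4@10:L b3@11:R b2@12:L]
Beat 5 (R): throw ball5 h=9 -> lands@14:L; in-air after throw: [b1@9:R b4@10:L b3@11:R b2@12:L b5@14:L]
Beat 6 (L): throw ball6 h=2 -> lands@8:L; in-air after throw: [b6@8:L b1@9:R b4@10:L b3@11:R b2@12:L b5@14:L]
Beat 7 (R): throw ball7 h=9 -> lands@16:L; in-air after throw: [b6@8:L b1@9:R b4@10:L b3@11:R b2@12:L b5@14:L b7@16:L]
Beat 8 (L): throw ball6 h=9 -> lands@17:R; in-air after throw: [b1@9:R b4@10:L b3@11:R b2@12:L b5@14:L b7@16:L b6@17:R]
Beat 9 (R): throw ball1 h=6 -> lands@15:R; in-air after throw: [b4@10:L b3@11:R b2@12:L b5@14:L b1@15:R b7@16:L b6@17:R]
Beat 10 (L): throw ball4 h=9 -> lands@19:R; in-air after throw: [b3@11:R b2@12:L b5@14:L b1@15:R b7@16:L b6@17:R b4@19:R]
Beat 11 (R): throw ball3 h=2 -> lands@13:R; in-air after throw: [b2@12:L b3@13:R b5@14:L b1@15:R b7@16:L b6@17:R b4@19:R]
Beat 12 (L): throw ball2 h=9 -> lands@21:R; in-air after throw: [b3@13:R b5@14:L b1@15:R b7@16:L b6@17:R b4@19:R b2@21:R]
Beat 13 (R): throw ball3 h=9 -> lands@22:L; in-air after throw: [b5@14:L b1@15:R b7@16:L b6@17:R b4@19:R b2@21:R b3@22:L]
Ball 4: thrown@4 h=6 -> first land @10; rethrown@10 h=9 -> second land @19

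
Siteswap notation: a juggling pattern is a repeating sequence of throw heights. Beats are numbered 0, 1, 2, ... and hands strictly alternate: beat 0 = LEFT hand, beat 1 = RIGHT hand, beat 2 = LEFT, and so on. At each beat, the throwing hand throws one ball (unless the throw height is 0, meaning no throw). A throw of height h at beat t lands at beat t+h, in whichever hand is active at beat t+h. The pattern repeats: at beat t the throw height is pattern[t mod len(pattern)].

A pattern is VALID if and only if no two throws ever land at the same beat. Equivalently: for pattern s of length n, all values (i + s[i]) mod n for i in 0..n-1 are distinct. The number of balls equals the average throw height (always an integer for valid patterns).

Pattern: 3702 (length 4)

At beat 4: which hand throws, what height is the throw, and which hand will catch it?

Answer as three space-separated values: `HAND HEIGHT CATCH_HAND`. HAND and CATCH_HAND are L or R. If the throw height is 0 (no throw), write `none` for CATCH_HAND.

Answer: L 3 R

Derivation:
Beat 4: 4 mod 2 = 0, so hand = L
Throw height = pattern[4 mod 4] = pattern[0] = 3
Lands at beat 4+3=7, 7 mod 2 = 1, so catch hand = R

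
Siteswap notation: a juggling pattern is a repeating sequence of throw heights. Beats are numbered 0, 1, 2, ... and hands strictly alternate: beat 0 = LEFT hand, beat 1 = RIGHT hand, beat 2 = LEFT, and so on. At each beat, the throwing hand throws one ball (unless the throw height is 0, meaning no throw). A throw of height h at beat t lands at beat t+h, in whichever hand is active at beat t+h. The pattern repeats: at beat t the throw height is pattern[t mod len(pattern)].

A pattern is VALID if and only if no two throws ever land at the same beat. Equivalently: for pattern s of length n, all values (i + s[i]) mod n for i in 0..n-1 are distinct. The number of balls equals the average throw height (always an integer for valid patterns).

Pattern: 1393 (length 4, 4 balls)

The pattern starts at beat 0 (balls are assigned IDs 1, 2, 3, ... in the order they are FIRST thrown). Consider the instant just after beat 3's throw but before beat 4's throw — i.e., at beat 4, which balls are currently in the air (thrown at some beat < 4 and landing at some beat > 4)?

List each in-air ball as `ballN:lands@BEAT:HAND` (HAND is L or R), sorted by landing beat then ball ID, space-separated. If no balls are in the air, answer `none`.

Beat 0 (L): throw ball1 h=1 -> lands@1:R; in-air after throw: [b1@1:R]
Beat 1 (R): throw ball1 h=3 -> lands@4:L; in-air after throw: [b1@4:L]
Beat 2 (L): throw ball2 h=9 -> lands@11:R; in-air after throw: [b1@4:L b2@11:R]
Beat 3 (R): throw ball3 h=3 -> lands@6:L; in-air after throw: [b1@4:L b3@6:L b2@11:R]
Beat 4 (L): throw ball1 h=1 -> lands@5:R; in-air after throw: [b1@5:R b3@6:L b2@11:R]

Answer: ball3:lands@6:L ball2:lands@11:R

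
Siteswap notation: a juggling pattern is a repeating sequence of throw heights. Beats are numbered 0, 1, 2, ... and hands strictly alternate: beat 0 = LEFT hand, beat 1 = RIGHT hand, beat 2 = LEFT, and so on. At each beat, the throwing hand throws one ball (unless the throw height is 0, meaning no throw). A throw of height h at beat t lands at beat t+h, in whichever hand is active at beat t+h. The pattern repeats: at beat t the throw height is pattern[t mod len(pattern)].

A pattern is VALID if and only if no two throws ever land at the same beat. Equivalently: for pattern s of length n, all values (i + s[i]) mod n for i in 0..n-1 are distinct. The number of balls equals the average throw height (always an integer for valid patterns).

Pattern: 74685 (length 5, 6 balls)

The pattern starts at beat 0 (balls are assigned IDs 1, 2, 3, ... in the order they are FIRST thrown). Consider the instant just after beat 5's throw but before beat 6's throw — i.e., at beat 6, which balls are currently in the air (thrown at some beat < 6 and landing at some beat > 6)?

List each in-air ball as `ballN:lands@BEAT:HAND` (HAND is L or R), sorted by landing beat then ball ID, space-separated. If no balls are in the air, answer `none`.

Beat 0 (L): throw ball1 h=7 -> lands@7:R; in-air after throw: [b1@7:R]
Beat 1 (R): throw ball2 h=4 -> lands@5:R; in-air after throw: [b2@5:R b1@7:R]
Beat 2 (L): throw ball3 h=6 -> lands@8:L; in-air after throw: [b2@5:R b1@7:R b3@8:L]
Beat 3 (R): throw ball4 h=8 -> lands@11:R; in-air after throw: [b2@5:R b1@7:R b3@8:L b4@11:R]
Beat 4 (L): throw ball5 h=5 -> lands@9:R; in-air after throw: [b2@5:R b1@7:R b3@8:L b5@9:R b4@11:R]
Beat 5 (R): throw ball2 h=7 -> lands@12:L; in-air after throw: [b1@7:R b3@8:L b5@9:R b4@11:R b2@12:L]
Beat 6 (L): throw ball6 h=4 -> lands@10:L; in-air after throw: [b1@7:R b3@8:L b5@9:R b6@10:L b4@11:R b2@12:L]

Answer: ball1:lands@7:R ball3:lands@8:L ball5:lands@9:R ball4:lands@11:R ball2:lands@12:L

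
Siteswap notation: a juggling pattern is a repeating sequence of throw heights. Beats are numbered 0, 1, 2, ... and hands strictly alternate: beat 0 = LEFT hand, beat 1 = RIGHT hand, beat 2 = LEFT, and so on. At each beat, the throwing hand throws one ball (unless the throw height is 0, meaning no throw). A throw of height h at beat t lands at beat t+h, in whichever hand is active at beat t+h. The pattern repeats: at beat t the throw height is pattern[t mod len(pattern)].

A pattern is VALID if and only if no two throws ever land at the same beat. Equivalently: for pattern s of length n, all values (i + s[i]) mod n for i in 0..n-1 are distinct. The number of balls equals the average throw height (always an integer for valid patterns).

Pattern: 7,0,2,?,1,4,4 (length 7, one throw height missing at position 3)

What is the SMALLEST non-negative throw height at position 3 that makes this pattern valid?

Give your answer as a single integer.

Answer: 3

Derivation:
i=0: (0 + 7) mod 7 = 0
i=1: (1 + 0) mod 7 = 1
i=2: (2 + 2) mod 7 = 4
i=3: s[i]=? (unknown)
i=4: (4 + 1) mod 7 = 5
i=5: (5 + 4) mod 7 = 2
i=6: (6 + 4) mod 7 = 3
Known residues: [0, 1, 2, 3, 4, 5]; need a permutation of 0..6, so missing residue r = 6
Need (3 + s) mod 7 = 6; smallest s = (6 - 3) mod 7 = 3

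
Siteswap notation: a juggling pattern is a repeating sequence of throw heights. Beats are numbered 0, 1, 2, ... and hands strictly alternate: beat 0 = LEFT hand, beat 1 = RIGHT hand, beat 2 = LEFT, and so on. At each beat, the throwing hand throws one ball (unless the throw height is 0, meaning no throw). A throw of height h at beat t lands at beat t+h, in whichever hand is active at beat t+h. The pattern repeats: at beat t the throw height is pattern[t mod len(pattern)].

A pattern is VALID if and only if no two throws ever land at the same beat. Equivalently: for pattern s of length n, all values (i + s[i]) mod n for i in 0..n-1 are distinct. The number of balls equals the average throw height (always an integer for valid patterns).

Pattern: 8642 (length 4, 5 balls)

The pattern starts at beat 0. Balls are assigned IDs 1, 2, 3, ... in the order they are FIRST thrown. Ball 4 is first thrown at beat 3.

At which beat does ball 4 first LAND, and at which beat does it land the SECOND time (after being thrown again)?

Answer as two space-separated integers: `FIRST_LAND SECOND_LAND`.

Answer: 5 11

Derivation:
Beat 0 (L): throw ball1 h=8 -> lands@8:L; in-air after throw: [b1@8:L]
Beat 1 (R): throw ball2 h=6 -> lands@7:R; in-air after throw: [b2@7:R b1@8:L]
Beat 2 (L): throw ball3 h=4 -> lands@6:L; in-air after throw: [b3@6:L b2@7:R b1@8:L]
Beat 3 (R): throw ball4 h=2 -> lands@5:R; in-air after throw: [b4@5:R b3@6:L b2@7:R b1@8:L]
Beat 4 (L): throw ball5 h=8 -> lands@12:L; in-air after throw: [b4@5:R b3@6:L b2@7:R b1@8:L b5@12:L]
Beat 5 (R): throw ball4 h=6 -> lands@11:R; in-air after throw: [b3@6:L b2@7:R b1@8:L b4@11:R b5@12:L]
Beat 6 (L): throw ball3 h=4 -> lands@10:L; in-air after throw: [b2@7:R b1@8:L b3@10:L b4@11:R b5@12:L]
Beat 7 (R): throw ball2 h=2 -> lands@9:R; in-air after throw: [b1@8:L b2@9:R b3@10:L b4@11:R b5@12:L]
Beat 8 (L): throw ball1 h=8 -> lands@16:L; in-air after throw: [b2@9:R b3@10:L b4@11:R b5@12:L b1@16:L]
Beat 9 (R): throw ball2 h=6 -> lands@15:R; in-air after throw: [b3@10:L b4@11:R b5@12:L b2@15:R b1@16:L]
Beat 10 (L): throw ball3 h=4 -> lands@14:L; in-air after throw: [b4@11:R b5@12:L b3@14:L b2@15:R b1@16:L]
Beat 11 (R): throw ball4 h=2 -> lands@13:R; in-air after throw: [b5@12:L b4@13:R b3@14:L b2@15:R b1@16:L]
Ball 4: thrown@3 h=2 -> first land @5; rethrown@5 h=6 -> second land @11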